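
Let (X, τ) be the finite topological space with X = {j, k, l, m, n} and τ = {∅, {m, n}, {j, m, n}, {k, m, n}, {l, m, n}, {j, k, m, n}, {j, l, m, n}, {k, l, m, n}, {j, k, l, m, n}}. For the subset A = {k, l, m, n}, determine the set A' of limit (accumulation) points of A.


A' = {j, k, l, m, n}

For each x ∈ X, list the open sets U ∈ τ with x ∈ U, then check whether U ∩ (A ∖ {x}) ≠ ∅ for every such U.
  x = j: opens ∋ x are {j, m, n}, {j, k, m, n}, {j, l, m, n}, {j, k, l, m, n}; each meets A ∖ {j}, so x IS a limit point.
  x = k: opens ∋ x are {k, m, n}, {j, k, m, n}, {k, l, m, n}, {j, k, l, m, n}; each meets A ∖ {k}, so x IS a limit point.
  x = l: opens ∋ x are {l, m, n}, {j, l, m, n}, {k, l, m, n}, {j, k, l, m, n}; each meets A ∖ {l}, so x IS a limit point.
  x = m: opens ∋ x are {m, n}, {j, m, n}, {k, m, n}, {l, m, n}, {j, k, m, n}, {j, l, m, n}, {k, l, m, n}, {j, k, l, m, n}; each meets A ∖ {m}, so x IS a limit point.
  x = n: opens ∋ x are {m, n}, {j, m, n}, {k, m, n}, {l, m, n}, {j, k, m, n}, {j, l, m, n}, {k, l, m, n}, {j, k, l, m, n}; each meets A ∖ {n}, so x IS a limit point.
Collecting: A' = {j, k, l, m, n}.


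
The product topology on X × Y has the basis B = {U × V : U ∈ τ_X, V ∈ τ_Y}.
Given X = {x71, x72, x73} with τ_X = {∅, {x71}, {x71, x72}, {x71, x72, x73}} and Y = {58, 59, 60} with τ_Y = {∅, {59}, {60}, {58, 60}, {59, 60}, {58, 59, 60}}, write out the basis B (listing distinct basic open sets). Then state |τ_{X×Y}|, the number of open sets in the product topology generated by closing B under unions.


Basis B = {∅ × ∅, {x71} × {59}, {x71} × {60}, {x71} × {58, 60}, {x71} × {59, 60}, {x71, x72} × {59}, {x71, x72} × {60}, {x71} × {58, 59, 60}, {x71, x72, x73} × {59}, {x71, x72, x73} × {60}, {x71, x72} × {58, 60}, {x71, x72} × {59, 60}, {x71, x72} × {58, 59, 60}, {x71, x72, x73} × {58, 60}, {x71, x72, x73} × {59, 60}, {x71, x72, x73} × {58, 59, 60}}; |τ_{X×Y}| = 40.

Enumerate products U × V with U ∈ τ_X, V ∈ τ_Y (deduplicated):
  ∅ × ∅ = {} (∅)
  {x71} × {59} = {(x71,59)}
  {x71} × {60} = {(x71,60)}
  {x71} × {58, 60} = {(x71,58), (x71,60)}
  {x71} × {59, 60} = {(x71,59), (x71,60)}
  {x71, x72} × {59} = {(x71,59), (x72,59)}
  {x71, x72} × {60} = {(x71,60), (x72,60)}
  {x71} × {58, 59, 60} = {(x71,58), (x71,59), (x71,60)}
  {x71, x72, x73} × {59} = {(x71,59), (x72,59), (x73,59)}
  {x71, x72, x73} × {60} = {(x71,60), (x72,60), (x73,60)}
  {x71, x72} × {58, 60} = {(x71,58), (x71,60), (x72,58), (x72,60)}
  {x71, x72} × {59, 60} = {(x71,59), (x71,60), (x72,59), (x72,60)}
  {x71, x72} × {58, 59, 60} = {(x71,58), (x71,59), (x71,60), (x72,58), (x72,59), (x72,60)}
  {x71, x72, x73} × {58, 60} = {(x71,58), (x71,60), (x72,58), (x72,60), (x73,58), (x73,60)}
  {x71, x72, x73} × {59, 60} = {(x71,59), (x71,60), (x72,59), (x72,60), (x73,59), (x73,60)}
  {x71, x72, x73} × {58, 59, 60} = {(x71,58), (x71,59), (x71,60), (x72,58), (x72,59), (x72,60), (x73,58), (x73,59), (x73,60)}
These 16 distinct sets form the basis B.
Close under arbitrary unions to get τ_{X×Y}; counting gives |τ_{X×Y}| = 40.


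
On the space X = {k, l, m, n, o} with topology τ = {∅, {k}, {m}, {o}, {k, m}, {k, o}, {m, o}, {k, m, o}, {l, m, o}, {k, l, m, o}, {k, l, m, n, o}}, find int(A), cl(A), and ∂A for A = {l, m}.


int(A) = {m}, cl(A) = {l, m, n}, ∂A = {l, n}.

Closed sets in (X, τ) are complements of opens:
  closed(X, τ) = {∅, {n}, {k, n}, {l, n}, {k, l, n}, {l, m, n}, {l, n, o}, {k, l, m, n}, {k, l, n, o}, {l, m, n, o}, {k, l, m, n, o}}.
int(A) = ⋃ {U ∈ τ : U ⊆ A}. Opens contained in A: ∅, {m}.
Taking the union of these: int(A) = {m}.
cl(A) = ⋂ {C closed : A ⊆ C}. Closed sets containing A: {l, m, n}, {k, l, m, n}, {l, m, n, o}, {k, l, m, n, o}.
Intersecting these: cl(A) = {l, m, n}.
∂A = cl(A) ∖ int(A) = {l, m, n} ∖ {m} = {l, n}.


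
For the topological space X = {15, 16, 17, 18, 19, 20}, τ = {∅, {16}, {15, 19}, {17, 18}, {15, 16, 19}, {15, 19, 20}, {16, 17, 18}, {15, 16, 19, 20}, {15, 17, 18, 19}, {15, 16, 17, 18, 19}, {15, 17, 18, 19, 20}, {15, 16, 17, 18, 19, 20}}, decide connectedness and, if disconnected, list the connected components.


(X, τ) is disconnected; components = [{16}, {17, 18}, {15, 19, 20}].

Find clopen sets (U ∈ τ with X ∖ U ∈ τ):
  U = ∅, X ∖ U = {15, 16, 17, 18, 19, 20} — both open, so U is clopen.
  U = {16}, X ∖ U = {15, 17, 18, 19, 20} — both open, so U is clopen.
  U = {17, 18}, X ∖ U = {15, 16, 19, 20} — both open, so U is clopen.
  U = {15, 19, 20}, X ∖ U = {16, 17, 18} — both open, so U is clopen.
  U = {16, 17, 18}, X ∖ U = {15, 19, 20} — both open, so U is clopen.
  U = {15, 16, 19, 20}, X ∖ U = {17, 18} — both open, so U is clopen.
  U = {15, 17, 18, 19, 20}, X ∖ U = {16} — both open, so U is clopen.
  U = {15, 16, 17, 18, 19, 20}, X ∖ U = ∅ — both open, so U is clopen.
Nontrivial clopen(s) exist: e.g. {15, 17, 18, 19, 20}. So (X, τ) is disconnected.
Compute connected components by grouping points that agree on all clopens:
  component: {16}
  component: {17, 18}
  component: {15, 19, 20}


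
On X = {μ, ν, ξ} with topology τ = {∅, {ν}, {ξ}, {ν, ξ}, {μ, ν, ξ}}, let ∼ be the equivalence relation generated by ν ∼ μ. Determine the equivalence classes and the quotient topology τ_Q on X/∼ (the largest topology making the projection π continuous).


X/∼ = {[μ=ν], [ξ]}; |τ_Q| = 3.

Equivalence classes: [μ=ν], [ξ].
Quotient map π: X → X/∼ sends μ ↦ [μ=ν], ν ↦ [μ=ν], ξ ↦ [ξ].
For each subset V ⊆ X/∼, compute π^{-1}(V) ⊆ X and check whether π^{-1}(V) ∈ τ. V is open in τ_Q iff π^{-1}(V) ∈ τ.
  V = {}: π^{-1}(V) = ∅ ∈ τ ✓.
  V = {[μ=ν]}: π^{-1}(V) = {μ, ν} ∉ τ ✗.
  V = {[ξ]}: π^{-1}(V) = {ξ} ∈ τ ✓.
  V = {[μ=ν], [ξ]}: π^{-1}(V) = {μ, ν, ξ} ∈ τ ✓.
Open sets in the quotient: τ_Q = {{}, {[ξ]}, {[μ=ν], [ξ]}} (3 elements).


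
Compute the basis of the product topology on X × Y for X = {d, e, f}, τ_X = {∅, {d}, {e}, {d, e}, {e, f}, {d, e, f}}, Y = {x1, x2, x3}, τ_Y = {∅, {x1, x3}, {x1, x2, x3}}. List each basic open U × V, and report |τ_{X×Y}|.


Basis B = {∅ × ∅, {d} × {x1, x3}, {e} × {x1, x3}, {d} × {x1, x2, x3}, {e} × {x1, x2, x3}, {d, e} × {x1, x3}, {e, f} × {x1, x3}, {d, e} × {x1, x2, x3}, {d, e, f} × {x1, x3}, {e, f} × {x1, x2, x3}, {d, e, f} × {x1, x2, x3}}; |τ_{X×Y}| = 18.

Enumerate products U × V with U ∈ τ_X, V ∈ τ_Y (deduplicated):
  ∅ × ∅ = {} (∅)
  {d} × {x1, x3} = {(d,x1), (d,x3)}
  {e} × {x1, x3} = {(e,x1), (e,x3)}
  {d} × {x1, x2, x3} = {(d,x1), (d,x2), (d,x3)}
  {e} × {x1, x2, x3} = {(e,x1), (e,x2), (e,x3)}
  {d, e} × {x1, x3} = {(d,x1), (d,x3), (e,x1), (e,x3)}
  {e, f} × {x1, x3} = {(e,x1), (e,x3), (f,x1), (f,x3)}
  {d, e} × {x1, x2, x3} = {(d,x1), (d,x2), (d,x3), (e,x1), (e,x2), (e,x3)}
  {d, e, f} × {x1, x3} = {(d,x1), (d,x3), (e,x1), (e,x3), (f,x1), (f,x3)}
  {e, f} × {x1, x2, x3} = {(e,x1), (e,x2), (e,x3), (f,x1), (f,x2), (f,x3)}
  {d, e, f} × {x1, x2, x3} = {(d,x1), (d,x2), (d,x3), (e,x1), (e,x2), (e,x3), (f,x1), (f,x2), (f,x3)}
These 11 distinct sets form the basis B.
Close under arbitrary unions to get τ_{X×Y}; counting gives |τ_{X×Y}| = 18.


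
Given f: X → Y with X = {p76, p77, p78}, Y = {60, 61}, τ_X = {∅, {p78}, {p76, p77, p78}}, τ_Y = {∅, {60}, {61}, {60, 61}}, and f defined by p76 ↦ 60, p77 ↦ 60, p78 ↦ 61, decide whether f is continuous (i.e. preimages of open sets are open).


f is NOT continuous.

Compute f^{-1}(U) for each U ∈ τ_Y:
  U = ∅: f^{-1}(U) = ∅ ∈ τ_X ✓.
  U = {60}: f^{-1}(U) = {p76, p77} ∉ τ_X ✗.
  U = {61}: f^{-1}(U) = {p78} ∈ τ_X ✓.
  U = {60, 61}: f^{-1}(U) = {p76, p77, p78} ∈ τ_X ✓.
Found U = {60} with f^{-1}(U) = {p76, p77} not in τ_X. Therefore f is NOT continuous.


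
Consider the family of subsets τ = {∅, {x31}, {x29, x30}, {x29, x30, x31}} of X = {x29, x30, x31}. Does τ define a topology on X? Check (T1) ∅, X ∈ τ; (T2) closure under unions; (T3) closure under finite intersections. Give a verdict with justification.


τ IS a topology on X.

Axiom (T1): ∅ ∈ τ? Yes; X ∈ τ? Yes.
Axiom (T2/T3): check pairwise unions and intersections of members of τ.
All pairwise intersections and unions checked — each lies in τ. Therefore τ satisfies (T1), (T2), (T3): it IS a topology on X.


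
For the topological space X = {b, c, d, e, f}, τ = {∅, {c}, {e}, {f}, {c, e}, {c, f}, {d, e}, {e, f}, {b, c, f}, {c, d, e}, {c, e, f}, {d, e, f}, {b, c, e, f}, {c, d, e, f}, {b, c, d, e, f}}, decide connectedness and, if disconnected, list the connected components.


(X, τ) is disconnected; components = [{d, e}, {b, c, f}].

Find clopen sets (U ∈ τ with X ∖ U ∈ τ):
  U = ∅, X ∖ U = {b, c, d, e, f} — both open, so U is clopen.
  U = {d, e}, X ∖ U = {b, c, f} — both open, so U is clopen.
  U = {b, c, f}, X ∖ U = {d, e} — both open, so U is clopen.
  U = {b, c, d, e, f}, X ∖ U = ∅ — both open, so U is clopen.
Nontrivial clopen(s) exist: e.g. {d, e}. So (X, τ) is disconnected.
Compute connected components by grouping points that agree on all clopens:
  component: {d, e}
  component: {b, c, f}


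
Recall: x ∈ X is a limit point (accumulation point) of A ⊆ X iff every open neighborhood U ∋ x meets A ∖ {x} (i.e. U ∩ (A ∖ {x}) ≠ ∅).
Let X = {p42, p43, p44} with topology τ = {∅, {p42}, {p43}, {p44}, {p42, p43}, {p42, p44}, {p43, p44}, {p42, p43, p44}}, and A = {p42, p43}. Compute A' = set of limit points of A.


A' = ∅

For each x ∈ X, list the open sets U ∈ τ with x ∈ U, then check whether U ∩ (A ∖ {x}) ≠ ∅ for every such U.
  x = p42: open {p42} ∋ x has {p42} ∩ (A ∖ {p42}) = ∅, so x is NOT a limit point.
  x = p43: open {p43} ∋ x has {p43} ∩ (A ∖ {p43}) = ∅, so x is NOT a limit point.
  x = p44: open {p44} ∋ x has {p44} ∩ (A ∖ {p44}) = ∅, so x is NOT a limit point.
Collecting: A' = ∅.


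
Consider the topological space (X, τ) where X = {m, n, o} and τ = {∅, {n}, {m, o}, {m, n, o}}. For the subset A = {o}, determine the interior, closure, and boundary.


int(A) = ∅, cl(A) = {m, o}, ∂A = {m, o}.

Closed sets in (X, τ) are complements of opens:
  closed(X, τ) = {∅, {n}, {m, o}, {m, n, o}}.
int(A) = ⋃ {U ∈ τ : U ⊆ A}. Opens contained in A: ∅.
Taking the union of these: int(A) = ∅.
cl(A) = ⋂ {C closed : A ⊆ C}. Closed sets containing A: {m, o}, {m, n, o}.
Intersecting these: cl(A) = {m, o}.
∂A = cl(A) ∖ int(A) = {m, o} ∖ ∅ = {m, o}.


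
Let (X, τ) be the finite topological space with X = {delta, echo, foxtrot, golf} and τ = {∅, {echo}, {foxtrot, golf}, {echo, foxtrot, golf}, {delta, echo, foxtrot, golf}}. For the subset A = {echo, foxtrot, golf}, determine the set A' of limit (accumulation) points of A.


A' = {delta, foxtrot, golf}

For each x ∈ X, list the open sets U ∈ τ with x ∈ U, then check whether U ∩ (A ∖ {x}) ≠ ∅ for every such U.
  x = delta: opens ∋ x are {delta, echo, foxtrot, golf}; each meets A ∖ {delta}, so x IS a limit point.
  x = echo: open {echo} ∋ x has {echo} ∩ (A ∖ {echo}) = ∅, so x is NOT a limit point.
  x = foxtrot: opens ∋ x are {foxtrot, golf}, {echo, foxtrot, golf}, {delta, echo, foxtrot, golf}; each meets A ∖ {foxtrot}, so x IS a limit point.
  x = golf: opens ∋ x are {foxtrot, golf}, {echo, foxtrot, golf}, {delta, echo, foxtrot, golf}; each meets A ∖ {golf}, so x IS a limit point.
Collecting: A' = {delta, foxtrot, golf}.


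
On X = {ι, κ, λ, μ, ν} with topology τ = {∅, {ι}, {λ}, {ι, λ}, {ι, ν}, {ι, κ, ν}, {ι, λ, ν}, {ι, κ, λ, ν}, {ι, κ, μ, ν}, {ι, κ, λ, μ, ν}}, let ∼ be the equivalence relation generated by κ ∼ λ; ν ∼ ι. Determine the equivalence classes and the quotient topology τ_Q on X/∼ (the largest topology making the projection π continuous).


X/∼ = {[ι=ν], [κ=λ], [μ]}; |τ_Q| = 4.

Equivalence classes: [ι=ν], [κ=λ], [μ].
Quotient map π: X → X/∼ sends ι ↦ [ι=ν], κ ↦ [κ=λ], λ ↦ [κ=λ], μ ↦ [μ], ν ↦ [ι=ν].
For each subset V ⊆ X/∼, compute π^{-1}(V) ⊆ X and check whether π^{-1}(V) ∈ τ. V is open in τ_Q iff π^{-1}(V) ∈ τ.
  V = {}: π^{-1}(V) = ∅ ∈ τ ✓.
  V = {[ι=ν]}: π^{-1}(V) = {ι, ν} ∈ τ ✓.
  V = {[κ=λ]}: π^{-1}(V) = {κ, λ} ∉ τ ✗.
  V = {[ι=ν], [κ=λ]}: π^{-1}(V) = {ι, κ, λ, ν} ∈ τ ✓.
  V = {[μ]}: π^{-1}(V) = {μ} ∉ τ ✗.
  V = {[ι=ν], [μ]}: π^{-1}(V) = {ι, μ, ν} ∉ τ ✗.
  V = {[κ=λ], [μ]}: π^{-1}(V) = {κ, λ, μ} ∉ τ ✗.
  V = {[ι=ν], [κ=λ], [μ]}: π^{-1}(V) = {ι, κ, λ, μ, ν} ∈ τ ✓.
Open sets in the quotient: τ_Q = {{}, {[ι=ν]}, {[ι=ν], [κ=λ]}, {[ι=ν], [κ=λ], [μ]}} (4 elements).


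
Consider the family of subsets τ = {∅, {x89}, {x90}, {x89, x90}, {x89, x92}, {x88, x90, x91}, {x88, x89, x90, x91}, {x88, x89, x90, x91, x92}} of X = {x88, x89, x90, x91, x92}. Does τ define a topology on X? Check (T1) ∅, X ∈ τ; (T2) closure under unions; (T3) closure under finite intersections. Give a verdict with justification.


τ is NOT a topology on X.

Axiom (T1): ∅ ∈ τ? Yes; X ∈ τ? Yes.
Axiom (T2/T3): check pairwise unions and intersections of members of τ.
Counterexample for (T2): {x90} ∪ {x89, x92} = {x89, x90, x92} ∉ τ. Therefore τ is NOT a topology.


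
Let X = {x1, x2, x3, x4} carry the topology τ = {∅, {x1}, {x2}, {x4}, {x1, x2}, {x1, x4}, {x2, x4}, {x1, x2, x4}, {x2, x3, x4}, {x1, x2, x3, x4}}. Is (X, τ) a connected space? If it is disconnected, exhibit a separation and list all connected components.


(X, τ) is disconnected; components = [{x1}, {x2, x3, x4}].

Find clopen sets (U ∈ τ with X ∖ U ∈ τ):
  U = ∅, X ∖ U = {x1, x2, x3, x4} — both open, so U is clopen.
  U = {x1}, X ∖ U = {x2, x3, x4} — both open, so U is clopen.
  U = {x2, x3, x4}, X ∖ U = {x1} — both open, so U is clopen.
  U = {x1, x2, x3, x4}, X ∖ U = ∅ — both open, so U is clopen.
Nontrivial clopen(s) exist: e.g. {x1}. So (X, τ) is disconnected.
Compute connected components by grouping points that agree on all clopens:
  component: {x1}
  component: {x2, x3, x4}


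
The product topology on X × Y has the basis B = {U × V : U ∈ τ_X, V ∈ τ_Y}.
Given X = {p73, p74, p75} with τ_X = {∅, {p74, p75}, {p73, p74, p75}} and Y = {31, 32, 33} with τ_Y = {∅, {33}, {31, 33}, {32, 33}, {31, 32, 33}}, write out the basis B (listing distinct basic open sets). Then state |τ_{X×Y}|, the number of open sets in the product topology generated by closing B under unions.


Basis B = {∅ × ∅, {p74, p75} × {33}, {p73, p74, p75} × {33}, {p74, p75} × {31, 33}, {p74, p75} × {32, 33}, {p73, p74, p75} × {31, 33}, {p73, p74, p75} × {32, 33}, {p74, p75} × {31, 32, 33}, {p73, p74, p75} × {31, 32, 33}}; |τ_{X×Y}| = 14.

Enumerate products U × V with U ∈ τ_X, V ∈ τ_Y (deduplicated):
  ∅ × ∅ = {} (∅)
  {p74, p75} × {33} = {(p74,33), (p75,33)}
  {p73, p74, p75} × {33} = {(p73,33), (p74,33), (p75,33)}
  {p74, p75} × {31, 33} = {(p74,31), (p74,33), (p75,31), (p75,33)}
  {p74, p75} × {32, 33} = {(p74,32), (p74,33), (p75,32), (p75,33)}
  {p73, p74, p75} × {31, 33} = {(p73,31), (p73,33), (p74,31), (p74,33), (p75,31), (p75,33)}
  {p73, p74, p75} × {32, 33} = {(p73,32), (p73,33), (p74,32), (p74,33), (p75,32), (p75,33)}
  {p74, p75} × {31, 32, 33} = {(p74,31), (p74,32), (p74,33), (p75,31), (p75,32), (p75,33)}
  {p73, p74, p75} × {31, 32, 33} = {(p73,31), (p73,32), (p73,33), (p74,31), (p74,32), (p74,33), (p75,31), (p75,32), (p75,33)}
These 9 distinct sets form the basis B.
Close under arbitrary unions to get τ_{X×Y}; counting gives |τ_{X×Y}| = 14.


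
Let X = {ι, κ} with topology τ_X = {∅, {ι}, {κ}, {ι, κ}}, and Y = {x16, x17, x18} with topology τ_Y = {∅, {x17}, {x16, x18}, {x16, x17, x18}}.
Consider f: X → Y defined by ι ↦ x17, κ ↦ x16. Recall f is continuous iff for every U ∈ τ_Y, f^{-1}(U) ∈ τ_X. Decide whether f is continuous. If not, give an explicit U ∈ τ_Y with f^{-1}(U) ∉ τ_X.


f IS continuous.

Compute f^{-1}(U) for each U ∈ τ_Y:
  U = ∅: f^{-1}(U) = ∅ ∈ τ_X ✓.
  U = {x17}: f^{-1}(U) = {ι} ∈ τ_X ✓.
  U = {x16, x18}: f^{-1}(U) = {κ} ∈ τ_X ✓.
  U = {x16, x17, x18}: f^{-1}(U) = {ι, κ} ∈ τ_X ✓.
Every preimage lies in τ_X, so f IS continuous.


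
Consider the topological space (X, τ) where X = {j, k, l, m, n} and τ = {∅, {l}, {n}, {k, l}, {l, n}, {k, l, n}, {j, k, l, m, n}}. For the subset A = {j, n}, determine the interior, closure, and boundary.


int(A) = {n}, cl(A) = {j, m, n}, ∂A = {j, m}.

Closed sets in (X, τ) are complements of opens:
  closed(X, τ) = {∅, {j, m}, {j, k, m}, {j, m, n}, {j, k, l, m}, {j, k, m, n}, {j, k, l, m, n}}.
int(A) = ⋃ {U ∈ τ : U ⊆ A}. Opens contained in A: ∅, {n}.
Taking the union of these: int(A) = {n}.
cl(A) = ⋂ {C closed : A ⊆ C}. Closed sets containing A: {j, m, n}, {j, k, m, n}, {j, k, l, m, n}.
Intersecting these: cl(A) = {j, m, n}.
∂A = cl(A) ∖ int(A) = {j, m, n} ∖ {n} = {j, m}.


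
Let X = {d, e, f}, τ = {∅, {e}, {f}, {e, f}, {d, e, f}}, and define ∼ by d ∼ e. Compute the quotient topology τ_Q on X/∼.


X/∼ = {[d=e], [f]}; |τ_Q| = 3.

Equivalence classes: [d=e], [f].
Quotient map π: X → X/∼ sends d ↦ [d=e], e ↦ [d=e], f ↦ [f].
For each subset V ⊆ X/∼, compute π^{-1}(V) ⊆ X and check whether π^{-1}(V) ∈ τ. V is open in τ_Q iff π^{-1}(V) ∈ τ.
  V = {}: π^{-1}(V) = ∅ ∈ τ ✓.
  V = {[d=e]}: π^{-1}(V) = {d, e} ∉ τ ✗.
  V = {[f]}: π^{-1}(V) = {f} ∈ τ ✓.
  V = {[d=e], [f]}: π^{-1}(V) = {d, e, f} ∈ τ ✓.
Open sets in the quotient: τ_Q = {{}, {[f]}, {[d=e], [f]}} (3 elements).


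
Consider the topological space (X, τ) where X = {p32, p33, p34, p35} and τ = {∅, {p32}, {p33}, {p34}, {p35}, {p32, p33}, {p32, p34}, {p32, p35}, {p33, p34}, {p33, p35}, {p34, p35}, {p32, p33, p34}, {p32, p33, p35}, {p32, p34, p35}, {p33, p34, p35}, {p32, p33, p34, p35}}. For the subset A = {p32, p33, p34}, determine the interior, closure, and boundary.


int(A) = {p32, p33, p34}, cl(A) = {p32, p33, p34}, ∂A = ∅.

Closed sets in (X, τ) are complements of opens:
  closed(X, τ) = {∅, {p32}, {p33}, {p34}, {p35}, {p32, p33}, {p32, p34}, {p32, p35}, {p33, p34}, {p33, p35}, {p34, p35}, {p32, p33, p34}, {p32, p33, p35}, {p32, p34, p35}, {p33, p34, p35}, {p32, p33, p34, p35}}.
int(A) = ⋃ {U ∈ τ : U ⊆ A}. Opens contained in A: ∅, {p32}, {p33}, {p34}, {p32, p33}, {p32, p34}, {p33, p34}, {p32, p33, p34}.
Taking the union of these: int(A) = {p32, p33, p34}.
cl(A) = ⋂ {C closed : A ⊆ C}. Closed sets containing A: {p32, p33, p34}, {p32, p33, p34, p35}.
Intersecting these: cl(A) = {p32, p33, p34}.
∂A = cl(A) ∖ int(A) = {p32, p33, p34} ∖ {p32, p33, p34} = ∅.


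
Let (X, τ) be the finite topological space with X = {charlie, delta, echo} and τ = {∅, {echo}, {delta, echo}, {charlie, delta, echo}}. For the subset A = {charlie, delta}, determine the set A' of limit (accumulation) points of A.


A' = {charlie}

For each x ∈ X, list the open sets U ∈ τ with x ∈ U, then check whether U ∩ (A ∖ {x}) ≠ ∅ for every such U.
  x = charlie: opens ∋ x are {charlie, delta, echo}; each meets A ∖ {charlie}, so x IS a limit point.
  x = delta: open {delta, echo} ∋ x has {delta, echo} ∩ (A ∖ {delta}) = ∅, so x is NOT a limit point.
  x = echo: open {echo} ∋ x has {echo} ∩ (A ∖ {echo}) = ∅, so x is NOT a limit point.
Collecting: A' = {charlie}.


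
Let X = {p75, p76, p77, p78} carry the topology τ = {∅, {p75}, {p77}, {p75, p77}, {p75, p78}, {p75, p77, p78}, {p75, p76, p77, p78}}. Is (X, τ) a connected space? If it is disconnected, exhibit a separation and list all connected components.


(X, τ) is connected.

Find clopen sets (U ∈ τ with X ∖ U ∈ τ):
  U = ∅, X ∖ U = {p75, p76, p77, p78} — both open, so U is clopen.
  U = {p75, p76, p77, p78}, X ∖ U = ∅ — both open, so U is clopen.
Only trivial clopens (∅ and X) exist, so (X, τ) is connected.
Compute connected components by grouping points that agree on all clopens:
  component: {p75, p76, p77, p78}


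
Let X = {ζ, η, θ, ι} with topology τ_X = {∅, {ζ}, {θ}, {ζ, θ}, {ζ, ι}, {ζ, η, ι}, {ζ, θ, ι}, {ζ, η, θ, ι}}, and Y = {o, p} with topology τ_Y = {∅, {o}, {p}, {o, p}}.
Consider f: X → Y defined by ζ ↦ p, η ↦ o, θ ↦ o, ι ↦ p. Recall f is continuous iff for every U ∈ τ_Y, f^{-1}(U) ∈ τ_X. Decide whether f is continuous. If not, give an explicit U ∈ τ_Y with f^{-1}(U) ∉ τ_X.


f is NOT continuous.

Compute f^{-1}(U) for each U ∈ τ_Y:
  U = ∅: f^{-1}(U) = ∅ ∈ τ_X ✓.
  U = {o}: f^{-1}(U) = {η, θ} ∉ τ_X ✗.
  U = {p}: f^{-1}(U) = {ζ, ι} ∈ τ_X ✓.
  U = {o, p}: f^{-1}(U) = {ζ, η, θ, ι} ∈ τ_X ✓.
Found U = {o} with f^{-1}(U) = {η, θ} not in τ_X. Therefore f is NOT continuous.


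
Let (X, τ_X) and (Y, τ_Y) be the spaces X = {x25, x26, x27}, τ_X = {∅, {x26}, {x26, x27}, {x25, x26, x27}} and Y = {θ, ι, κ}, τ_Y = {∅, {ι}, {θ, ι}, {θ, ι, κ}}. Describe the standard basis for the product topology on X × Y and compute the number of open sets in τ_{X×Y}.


Basis B = {∅ × ∅, {x26} × {ι}, {x26} × {θ, ι}, {x26, x27} × {ι}, {x25, x26, x27} × {ι}, {x26} × {θ, ι, κ}, {x26, x27} × {θ, ι}, {x25, x26, x27} × {θ, ι}, {x26, x27} × {θ, ι, κ}, {x25, x26, x27} × {θ, ι, κ}}; |τ_{X×Y}| = 20.

Enumerate products U × V with U ∈ τ_X, V ∈ τ_Y (deduplicated):
  ∅ × ∅ = {} (∅)
  {x26} × {ι} = {(x26,ι)}
  {x26} × {θ, ι} = {(x26,θ), (x26,ι)}
  {x26, x27} × {ι} = {(x26,ι), (x27,ι)}
  {x25, x26, x27} × {ι} = {(x25,ι), (x26,ι), (x27,ι)}
  {x26} × {θ, ι, κ} = {(x26,θ), (x26,ι), (x26,κ)}
  {x26, x27} × {θ, ι} = {(x26,θ), (x26,ι), (x27,θ), (x27,ι)}
  {x25, x26, x27} × {θ, ι} = {(x25,θ), (x25,ι), (x26,θ), (x26,ι), (x27,θ), (x27,ι)}
  {x26, x27} × {θ, ι, κ} = {(x26,θ), (x26,ι), (x26,κ), (x27,θ), (x27,ι), (x27,κ)}
  {x25, x26, x27} × {θ, ι, κ} = {(x25,θ), (x25,ι), (x25,κ), (x26,θ), (x26,ι), (x26,κ), (x27,θ), (x27,ι), (x27,κ)}
These 10 distinct sets form the basis B.
Close under arbitrary unions to get τ_{X×Y}; counting gives |τ_{X×Y}| = 20.


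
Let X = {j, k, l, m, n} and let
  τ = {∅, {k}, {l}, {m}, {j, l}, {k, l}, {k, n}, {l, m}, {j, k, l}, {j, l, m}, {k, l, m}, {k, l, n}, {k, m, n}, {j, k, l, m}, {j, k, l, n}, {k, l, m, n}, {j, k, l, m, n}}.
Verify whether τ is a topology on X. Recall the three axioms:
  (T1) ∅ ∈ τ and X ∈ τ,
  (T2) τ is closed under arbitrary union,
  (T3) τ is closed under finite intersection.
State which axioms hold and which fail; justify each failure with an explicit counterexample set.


τ is NOT a topology on X.

Axiom (T1): ∅ ∈ τ? Yes; X ∈ τ? Yes.
Axiom (T2/T3): check pairwise unions and intersections of members of τ.
Counterexample for (T2): {k} ∪ {m} = {k, m} ∉ τ. Therefore τ is NOT a topology.


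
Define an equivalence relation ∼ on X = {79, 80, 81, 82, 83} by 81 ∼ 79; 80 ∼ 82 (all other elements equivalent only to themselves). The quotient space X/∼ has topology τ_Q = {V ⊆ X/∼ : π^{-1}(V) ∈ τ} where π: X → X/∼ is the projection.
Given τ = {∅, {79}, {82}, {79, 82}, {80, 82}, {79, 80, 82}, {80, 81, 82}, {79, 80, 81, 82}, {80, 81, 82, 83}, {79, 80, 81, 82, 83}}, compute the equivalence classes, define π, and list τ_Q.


X/∼ = {[79=81], [80=82], [83]}; |τ_Q| = 4.

Equivalence classes: [79=81], [80=82], [83].
Quotient map π: X → X/∼ sends 79 ↦ [79=81], 80 ↦ [80=82], 81 ↦ [79=81], 82 ↦ [80=82], 83 ↦ [83].
For each subset V ⊆ X/∼, compute π^{-1}(V) ⊆ X and check whether π^{-1}(V) ∈ τ. V is open in τ_Q iff π^{-1}(V) ∈ τ.
  V = {}: π^{-1}(V) = ∅ ∈ τ ✓.
  V = {[79=81]}: π^{-1}(V) = {79, 81} ∉ τ ✗.
  V = {[80=82]}: π^{-1}(V) = {80, 82} ∈ τ ✓.
  V = {[79=81], [80=82]}: π^{-1}(V) = {79, 80, 81, 82} ∈ τ ✓.
  V = {[83]}: π^{-1}(V) = {83} ∉ τ ✗.
  V = {[79=81], [83]}: π^{-1}(V) = {79, 81, 83} ∉ τ ✗.
  V = {[80=82], [83]}: π^{-1}(V) = {80, 82, 83} ∉ τ ✗.
  V = {[79=81], [80=82], [83]}: π^{-1}(V) = {79, 80, 81, 82, 83} ∈ τ ✓.
Open sets in the quotient: τ_Q = {{}, {[80=82]}, {[79=81], [80=82]}, {[79=81], [80=82], [83]}} (4 elements).


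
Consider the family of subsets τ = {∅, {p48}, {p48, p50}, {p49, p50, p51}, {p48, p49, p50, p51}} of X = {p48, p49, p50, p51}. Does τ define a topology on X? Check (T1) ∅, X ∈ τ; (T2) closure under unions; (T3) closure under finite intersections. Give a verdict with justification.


τ is NOT a topology on X.

Axiom (T1): ∅ ∈ τ? Yes; X ∈ τ? Yes.
Axiom (T2/T3): check pairwise unions and intersections of members of τ.
Counterexample for (T3): {p48, p50} ∩ {p49, p50, p51} = {p50} ∉ τ. Therefore τ is NOT a topology.


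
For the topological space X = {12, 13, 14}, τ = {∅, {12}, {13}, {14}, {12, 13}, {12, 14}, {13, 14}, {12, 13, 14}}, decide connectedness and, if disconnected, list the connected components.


(X, τ) is disconnected; components = [{12}, {13}, {14}].

Find clopen sets (U ∈ τ with X ∖ U ∈ τ):
  U = ∅, X ∖ U = {12, 13, 14} — both open, so U is clopen.
  U = {12}, X ∖ U = {13, 14} — both open, so U is clopen.
  U = {13}, X ∖ U = {12, 14} — both open, so U is clopen.
  U = {14}, X ∖ U = {12, 13} — both open, so U is clopen.
  U = {12, 13}, X ∖ U = {14} — both open, so U is clopen.
  U = {12, 14}, X ∖ U = {13} — both open, so U is clopen.
  U = {13, 14}, X ∖ U = {12} — both open, so U is clopen.
  U = {12, 13, 14}, X ∖ U = ∅ — both open, so U is clopen.
Nontrivial clopen(s) exist: e.g. {12, 14}. So (X, τ) is disconnected.
Compute connected components by grouping points that agree on all clopens:
  component: {12}
  component: {13}
  component: {14}


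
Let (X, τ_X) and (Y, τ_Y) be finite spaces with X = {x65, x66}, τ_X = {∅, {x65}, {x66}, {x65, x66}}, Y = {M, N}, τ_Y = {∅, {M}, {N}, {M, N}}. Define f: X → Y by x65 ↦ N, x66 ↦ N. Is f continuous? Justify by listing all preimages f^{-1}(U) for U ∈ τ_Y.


f IS continuous.

Compute f^{-1}(U) for each U ∈ τ_Y:
  U = ∅: f^{-1}(U) = ∅ ∈ τ_X ✓.
  U = {M}: f^{-1}(U) = ∅ ∈ τ_X ✓.
  U = {N}: f^{-1}(U) = {x65, x66} ∈ τ_X ✓.
  U = {M, N}: f^{-1}(U) = {x65, x66} ∈ τ_X ✓.
Every preimage lies in τ_X, so f IS continuous.


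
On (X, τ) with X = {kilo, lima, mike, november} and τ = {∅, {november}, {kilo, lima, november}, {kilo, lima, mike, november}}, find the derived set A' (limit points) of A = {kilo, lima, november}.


A' = {kilo, lima, mike}

For each x ∈ X, list the open sets U ∈ τ with x ∈ U, then check whether U ∩ (A ∖ {x}) ≠ ∅ for every such U.
  x = kilo: opens ∋ x are {kilo, lima, november}, {kilo, lima, mike, november}; each meets A ∖ {kilo}, so x IS a limit point.
  x = lima: opens ∋ x are {kilo, lima, november}, {kilo, lima, mike, november}; each meets A ∖ {lima}, so x IS a limit point.
  x = mike: opens ∋ x are {kilo, lima, mike, november}; each meets A ∖ {mike}, so x IS a limit point.
  x = november: open {november} ∋ x has {november} ∩ (A ∖ {november}) = ∅, so x is NOT a limit point.
Collecting: A' = {kilo, lima, mike}.


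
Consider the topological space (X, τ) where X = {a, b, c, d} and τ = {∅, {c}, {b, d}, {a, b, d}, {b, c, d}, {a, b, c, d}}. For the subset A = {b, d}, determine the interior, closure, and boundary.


int(A) = {b, d}, cl(A) = {a, b, d}, ∂A = {a}.

Closed sets in (X, τ) are complements of opens:
  closed(X, τ) = {∅, {a}, {c}, {a, c}, {a, b, d}, {a, b, c, d}}.
int(A) = ⋃ {U ∈ τ : U ⊆ A}. Opens contained in A: ∅, {b, d}.
Taking the union of these: int(A) = {b, d}.
cl(A) = ⋂ {C closed : A ⊆ C}. Closed sets containing A: {a, b, d}, {a, b, c, d}.
Intersecting these: cl(A) = {a, b, d}.
∂A = cl(A) ∖ int(A) = {a, b, d} ∖ {b, d} = {a}.


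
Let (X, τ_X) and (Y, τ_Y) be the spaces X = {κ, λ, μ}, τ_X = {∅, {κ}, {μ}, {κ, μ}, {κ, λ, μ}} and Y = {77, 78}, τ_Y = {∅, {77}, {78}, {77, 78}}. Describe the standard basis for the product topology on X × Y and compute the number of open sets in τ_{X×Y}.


Basis B = {∅ × ∅, {κ} × {77}, {κ} × {78}, {μ} × {77}, {μ} × {78}, {κ} × {77, 78}, {κ, μ} × {77}, {κ, μ} × {78}, {μ} × {77, 78}, {κ, λ, μ} × {77}, {κ, λ, μ} × {78}, {κ, μ} × {77, 78}, {κ, λ, μ} × {77, 78}}; |τ_{X×Y}| = 25.

Enumerate products U × V with U ∈ τ_X, V ∈ τ_Y (deduplicated):
  ∅ × ∅ = {} (∅)
  {κ} × {77} = {(κ,77)}
  {κ} × {78} = {(κ,78)}
  {μ} × {77} = {(μ,77)}
  {μ} × {78} = {(μ,78)}
  {κ} × {77, 78} = {(κ,77), (κ,78)}
  {κ, μ} × {77} = {(κ,77), (μ,77)}
  {κ, μ} × {78} = {(κ,78), (μ,78)}
  {μ} × {77, 78} = {(μ,77), (μ,78)}
  {κ, λ, μ} × {77} = {(κ,77), (λ,77), (μ,77)}
  {κ, λ, μ} × {78} = {(κ,78), (λ,78), (μ,78)}
  {κ, μ} × {77, 78} = {(κ,77), (κ,78), (μ,77), (μ,78)}
  {κ, λ, μ} × {77, 78} = {(κ,77), (κ,78), (λ,77), (λ,78), (μ,77), (μ,78)}
These 13 distinct sets form the basis B.
Close under arbitrary unions to get τ_{X×Y}; counting gives |τ_{X×Y}| = 25.


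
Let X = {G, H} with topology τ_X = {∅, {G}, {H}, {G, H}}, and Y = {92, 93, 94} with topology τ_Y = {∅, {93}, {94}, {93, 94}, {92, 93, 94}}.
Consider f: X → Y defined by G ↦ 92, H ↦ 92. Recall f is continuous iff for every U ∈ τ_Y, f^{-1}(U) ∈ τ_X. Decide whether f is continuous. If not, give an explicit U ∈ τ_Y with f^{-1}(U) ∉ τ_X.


f IS continuous.

Compute f^{-1}(U) for each U ∈ τ_Y:
  U = ∅: f^{-1}(U) = ∅ ∈ τ_X ✓.
  U = {93}: f^{-1}(U) = ∅ ∈ τ_X ✓.
  U = {94}: f^{-1}(U) = ∅ ∈ τ_X ✓.
  U = {93, 94}: f^{-1}(U) = ∅ ∈ τ_X ✓.
  U = {92, 93, 94}: f^{-1}(U) = {G, H} ∈ τ_X ✓.
Every preimage lies in τ_X, so f IS continuous.


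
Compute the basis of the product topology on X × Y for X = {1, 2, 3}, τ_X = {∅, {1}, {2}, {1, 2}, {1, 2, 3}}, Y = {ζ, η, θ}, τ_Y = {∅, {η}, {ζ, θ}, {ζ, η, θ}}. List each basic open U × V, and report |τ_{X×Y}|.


Basis B = {∅ × ∅, {1} × {η}, {2} × {η}, {1} × {ζ, θ}, {1, 2} × {η}, {2} × {ζ, θ}, {1} × {ζ, η, θ}, {1, 2, 3} × {η}, {2} × {ζ, η, θ}, {1, 2} × {ζ, θ}, {1, 2} × {ζ, η, θ}, {1, 2, 3} × {ζ, θ}, {1, 2, 3} × {ζ, η, θ}}; |τ_{X×Y}| = 25.

Enumerate products U × V with U ∈ τ_X, V ∈ τ_Y (deduplicated):
  ∅ × ∅ = {} (∅)
  {1} × {η} = {(1,η)}
  {2} × {η} = {(2,η)}
  {1} × {ζ, θ} = {(1,ζ), (1,θ)}
  {1, 2} × {η} = {(1,η), (2,η)}
  {2} × {ζ, θ} = {(2,ζ), (2,θ)}
  {1} × {ζ, η, θ} = {(1,ζ), (1,η), (1,θ)}
  {1, 2, 3} × {η} = {(1,η), (2,η), (3,η)}
  {2} × {ζ, η, θ} = {(2,ζ), (2,η), (2,θ)}
  {1, 2} × {ζ, θ} = {(1,ζ), (1,θ), (2,ζ), (2,θ)}
  {1, 2} × {ζ, η, θ} = {(1,ζ), (1,η), (1,θ), (2,ζ), (2,η), (2,θ)}
  {1, 2, 3} × {ζ, θ} = {(1,ζ), (1,θ), (2,ζ), (2,θ), (3,ζ), (3,θ)}
  {1, 2, 3} × {ζ, η, θ} = {(1,ζ), (1,η), (1,θ), (2,ζ), (2,η), (2,θ), (3,ζ), (3,η), (3,θ)}
These 13 distinct sets form the basis B.
Close under arbitrary unions to get τ_{X×Y}; counting gives |τ_{X×Y}| = 25.


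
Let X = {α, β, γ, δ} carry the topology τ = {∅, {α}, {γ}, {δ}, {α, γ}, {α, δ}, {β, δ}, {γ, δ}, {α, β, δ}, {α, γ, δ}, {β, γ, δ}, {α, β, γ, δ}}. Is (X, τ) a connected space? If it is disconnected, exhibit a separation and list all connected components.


(X, τ) is disconnected; components = [{α}, {γ}, {β, δ}].

Find clopen sets (U ∈ τ with X ∖ U ∈ τ):
  U = ∅, X ∖ U = {α, β, γ, δ} — both open, so U is clopen.
  U = {α}, X ∖ U = {β, γ, δ} — both open, so U is clopen.
  U = {γ}, X ∖ U = {α, β, δ} — both open, so U is clopen.
  U = {α, γ}, X ∖ U = {β, δ} — both open, so U is clopen.
  U = {β, δ}, X ∖ U = {α, γ} — both open, so U is clopen.
  U = {α, β, δ}, X ∖ U = {γ} — both open, so U is clopen.
  U = {β, γ, δ}, X ∖ U = {α} — both open, so U is clopen.
  U = {α, β, γ, δ}, X ∖ U = ∅ — both open, so U is clopen.
Nontrivial clopen(s) exist: e.g. {α, β, δ}. So (X, τ) is disconnected.
Compute connected components by grouping points that agree on all clopens:
  component: {α}
  component: {γ}
  component: {β, δ}


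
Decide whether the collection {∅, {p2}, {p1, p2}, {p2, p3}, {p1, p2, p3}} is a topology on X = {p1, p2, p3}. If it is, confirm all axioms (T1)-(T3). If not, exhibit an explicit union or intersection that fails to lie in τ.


τ IS a topology on X.

Axiom (T1): ∅ ∈ τ? Yes; X ∈ τ? Yes.
Axiom (T2/T3): check pairwise unions and intersections of members of τ.
All pairwise intersections and unions checked — each lies in τ. Therefore τ satisfies (T1), (T2), (T3): it IS a topology on X.


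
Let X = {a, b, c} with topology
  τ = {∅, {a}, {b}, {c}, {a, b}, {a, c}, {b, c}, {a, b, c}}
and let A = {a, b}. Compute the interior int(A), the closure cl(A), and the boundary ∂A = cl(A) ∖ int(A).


int(A) = {a, b}, cl(A) = {a, b}, ∂A = ∅.

Closed sets in (X, τ) are complements of opens:
  closed(X, τ) = {∅, {a}, {b}, {c}, {a, b}, {a, c}, {b, c}, {a, b, c}}.
int(A) = ⋃ {U ∈ τ : U ⊆ A}. Opens contained in A: ∅, {a}, {b}, {a, b}.
Taking the union of these: int(A) = {a, b}.
cl(A) = ⋂ {C closed : A ⊆ C}. Closed sets containing A: {a, b}, {a, b, c}.
Intersecting these: cl(A) = {a, b}.
∂A = cl(A) ∖ int(A) = {a, b} ∖ {a, b} = ∅.


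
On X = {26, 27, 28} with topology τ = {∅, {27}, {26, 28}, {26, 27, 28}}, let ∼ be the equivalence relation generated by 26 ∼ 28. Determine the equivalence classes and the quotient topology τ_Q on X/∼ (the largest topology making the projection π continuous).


X/∼ = {[26=28], [27]}; |τ_Q| = 4.

Equivalence classes: [26=28], [27].
Quotient map π: X → X/∼ sends 26 ↦ [26=28], 27 ↦ [27], 28 ↦ [26=28].
For each subset V ⊆ X/∼, compute π^{-1}(V) ⊆ X and check whether π^{-1}(V) ∈ τ. V is open in τ_Q iff π^{-1}(V) ∈ τ.
  V = {}: π^{-1}(V) = ∅ ∈ τ ✓.
  V = {[26=28]}: π^{-1}(V) = {26, 28} ∈ τ ✓.
  V = {[27]}: π^{-1}(V) = {27} ∈ τ ✓.
  V = {[26=28], [27]}: π^{-1}(V) = {26, 27, 28} ∈ τ ✓.
Open sets in the quotient: τ_Q = {{}, {[26=28]}, {[27]}, {[26=28], [27]}} (4 elements).


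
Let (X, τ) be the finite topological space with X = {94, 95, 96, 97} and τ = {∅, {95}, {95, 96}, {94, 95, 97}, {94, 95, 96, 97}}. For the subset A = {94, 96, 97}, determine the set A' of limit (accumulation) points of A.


A' = {94, 97}

For each x ∈ X, list the open sets U ∈ τ with x ∈ U, then check whether U ∩ (A ∖ {x}) ≠ ∅ for every such U.
  x = 94: opens ∋ x are {94, 95, 97}, {94, 95, 96, 97}; each meets A ∖ {94}, so x IS a limit point.
  x = 95: open {95} ∋ x has {95} ∩ (A ∖ {95}) = ∅, so x is NOT a limit point.
  x = 96: open {95, 96} ∋ x has {95, 96} ∩ (A ∖ {96}) = ∅, so x is NOT a limit point.
  x = 97: opens ∋ x are {94, 95, 97}, {94, 95, 96, 97}; each meets A ∖ {97}, so x IS a limit point.
Collecting: A' = {94, 97}.


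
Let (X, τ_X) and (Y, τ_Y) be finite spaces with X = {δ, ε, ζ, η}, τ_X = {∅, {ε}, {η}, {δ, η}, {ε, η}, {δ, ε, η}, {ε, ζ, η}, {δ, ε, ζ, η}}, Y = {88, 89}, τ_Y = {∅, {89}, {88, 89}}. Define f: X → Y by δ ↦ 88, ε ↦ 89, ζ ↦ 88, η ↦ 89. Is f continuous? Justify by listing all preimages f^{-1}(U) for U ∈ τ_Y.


f IS continuous.

Compute f^{-1}(U) for each U ∈ τ_Y:
  U = ∅: f^{-1}(U) = ∅ ∈ τ_X ✓.
  U = {89}: f^{-1}(U) = {ε, η} ∈ τ_X ✓.
  U = {88, 89}: f^{-1}(U) = {δ, ε, ζ, η} ∈ τ_X ✓.
Every preimage lies in τ_X, so f IS continuous.


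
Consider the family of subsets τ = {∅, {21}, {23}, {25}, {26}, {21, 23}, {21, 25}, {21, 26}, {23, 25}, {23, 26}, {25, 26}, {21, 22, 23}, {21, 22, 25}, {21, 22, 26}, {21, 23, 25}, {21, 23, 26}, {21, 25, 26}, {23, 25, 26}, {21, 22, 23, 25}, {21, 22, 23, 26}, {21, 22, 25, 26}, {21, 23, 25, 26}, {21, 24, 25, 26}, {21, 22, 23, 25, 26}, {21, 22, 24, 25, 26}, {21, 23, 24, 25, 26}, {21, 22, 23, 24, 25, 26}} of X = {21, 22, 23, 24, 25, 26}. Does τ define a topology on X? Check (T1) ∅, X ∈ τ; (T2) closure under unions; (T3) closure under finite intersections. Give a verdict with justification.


τ is NOT a topology on X.

Axiom (T1): ∅ ∈ τ? Yes; X ∈ τ? Yes.
Axiom (T2/T3): check pairwise unions and intersections of members of τ.
Counterexample for (T3): {21, 22, 23} ∩ {21, 22, 25} = {21, 22} ∉ τ. Therefore τ is NOT a topology.


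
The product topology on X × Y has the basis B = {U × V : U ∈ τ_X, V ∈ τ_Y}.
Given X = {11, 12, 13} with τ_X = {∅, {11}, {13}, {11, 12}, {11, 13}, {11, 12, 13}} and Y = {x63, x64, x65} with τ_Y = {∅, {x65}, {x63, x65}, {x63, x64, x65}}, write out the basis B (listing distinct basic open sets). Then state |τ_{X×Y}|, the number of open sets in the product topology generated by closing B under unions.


Basis B = {∅ × ∅, {11} × {x65}, {13} × {x65}, {11} × {x63, x65}, {11, 12} × {x65}, {11, 13} × {x65}, {13} × {x63, x65}, {11} × {x63, x64, x65}, {11, 12, 13} × {x65}, {13} × {x63, x64, x65}, {11, 12} × {x63, x65}, {11, 13} × {x63, x65}, {11, 12} × {x63, x64, x65}, {11, 13} × {x63, x64, x65}, {11, 12, 13} × {x63, x65}, {11, 12, 13} × {x63, x64, x65}}; |τ_{X×Y}| = 40.

Enumerate products U × V with U ∈ τ_X, V ∈ τ_Y (deduplicated):
  ∅ × ∅ = {} (∅)
  {11} × {x65} = {(11,x65)}
  {13} × {x65} = {(13,x65)}
  {11} × {x63, x65} = {(11,x63), (11,x65)}
  {11, 12} × {x65} = {(11,x65), (12,x65)}
  {11, 13} × {x65} = {(11,x65), (13,x65)}
  {13} × {x63, x65} = {(13,x63), (13,x65)}
  {11} × {x63, x64, x65} = {(11,x63), (11,x64), (11,x65)}
  {11, 12, 13} × {x65} = {(11,x65), (12,x65), (13,x65)}
  {13} × {x63, x64, x65} = {(13,x63), (13,x64), (13,x65)}
  {11, 12} × {x63, x65} = {(11,x63), (11,x65), (12,x63), (12,x65)}
  {11, 13} × {x63, x65} = {(11,x63), (11,x65), (13,x63), (13,x65)}
  {11, 12} × {x63, x64, x65} = {(11,x63), (11,x64), (11,x65), (12,x63), (12,x64), (12,x65)}
  {11, 13} × {x63, x64, x65} = {(11,x63), (11,x64), (11,x65), (13,x63), (13,x64), (13,x65)}
  {11, 12, 13} × {x63, x65} = {(11,x63), (11,x65), (12,x63), (12,x65), (13,x63), (13,x65)}
  {11, 12, 13} × {x63, x64, x65} = {(11,x63), (11,x64), (11,x65), (12,x63), (12,x64), (12,x65), (13,x63), (13,x64), (13,x65)}
These 16 distinct sets form the basis B.
Close under arbitrary unions to get τ_{X×Y}; counting gives |τ_{X×Y}| = 40.


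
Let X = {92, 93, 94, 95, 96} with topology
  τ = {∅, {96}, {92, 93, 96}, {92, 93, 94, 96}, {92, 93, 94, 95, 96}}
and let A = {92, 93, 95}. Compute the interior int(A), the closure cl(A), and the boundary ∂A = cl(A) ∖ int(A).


int(A) = ∅, cl(A) = {92, 93, 94, 95}, ∂A = {92, 93, 94, 95}.

Closed sets in (X, τ) are complements of opens:
  closed(X, τ) = {∅, {95}, {94, 95}, {92, 93, 94, 95}, {92, 93, 94, 95, 96}}.
int(A) = ⋃ {U ∈ τ : U ⊆ A}. Opens contained in A: ∅.
Taking the union of these: int(A) = ∅.
cl(A) = ⋂ {C closed : A ⊆ C}. Closed sets containing A: {92, 93, 94, 95}, {92, 93, 94, 95, 96}.
Intersecting these: cl(A) = {92, 93, 94, 95}.
∂A = cl(A) ∖ int(A) = {92, 93, 94, 95} ∖ ∅ = {92, 93, 94, 95}.


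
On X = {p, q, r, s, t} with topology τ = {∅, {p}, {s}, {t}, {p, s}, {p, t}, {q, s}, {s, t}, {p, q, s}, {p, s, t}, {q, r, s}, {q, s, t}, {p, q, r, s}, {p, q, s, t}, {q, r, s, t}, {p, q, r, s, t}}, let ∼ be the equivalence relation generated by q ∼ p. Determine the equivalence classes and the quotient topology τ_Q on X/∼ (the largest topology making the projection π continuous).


X/∼ = {[p=q], [r], [s], [t]}; |τ_Q| = 8.

Equivalence classes: [p=q], [r], [s], [t].
Quotient map π: X → X/∼ sends p ↦ [p=q], q ↦ [p=q], r ↦ [r], s ↦ [s], t ↦ [t].
For each subset V ⊆ X/∼, compute π^{-1}(V) ⊆ X and check whether π^{-1}(V) ∈ τ. V is open in τ_Q iff π^{-1}(V) ∈ τ.
  V = {}: π^{-1}(V) = ∅ ∈ τ ✓.
  V = {[p=q]}: π^{-1}(V) = {p, q} ∉ τ ✗.
  V = {[r]}: π^{-1}(V) = {r} ∉ τ ✗.
  V = {[p=q], [r]}: π^{-1}(V) = {p, q, r} ∉ τ ✗.
  V = {[s]}: π^{-1}(V) = {s} ∈ τ ✓.
  V = {[p=q], [s]}: π^{-1}(V) = {p, q, s} ∈ τ ✓.
  V = {[r], [s]}: π^{-1}(V) = {r, s} ∉ τ ✗.
  V = {[p=q], [r], [s]}: π^{-1}(V) = {p, q, r, s} ∈ τ ✓.
  V = {[t]}: π^{-1}(V) = {t} ∈ τ ✓.
  V = {[p=q], [t]}: π^{-1}(V) = {p, q, t} ∉ τ ✗.
  V = {[r], [t]}: π^{-1}(V) = {r, t} ∉ τ ✗.
  V = {[p=q], [r], [t]}: π^{-1}(V) = {p, q, r, t} ∉ τ ✗.
  V = {[s], [t]}: π^{-1}(V) = {s, t} ∈ τ ✓.
  V = {[p=q], [s], [t]}: π^{-1}(V) = {p, q, s, t} ∈ τ ✓.
  V = {[r], [s], [t]}: π^{-1}(V) = {r, s, t} ∉ τ ✗.
  V = {[p=q], [r], [s], [t]}: π^{-1}(V) = {p, q, r, s, t} ∈ τ ✓.
Open sets in the quotient: τ_Q = {{}, {[s]}, {[p=q], [s]}, {[p=q], [r], [s]}, {[t]}, {[s], [t]}, {[p=q], [s], [t]}, {[p=q], [r], [s], [t]}} (8 elements).
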